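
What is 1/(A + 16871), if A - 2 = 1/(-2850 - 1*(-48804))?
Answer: 45954/775381843 ≈ 5.9266e-5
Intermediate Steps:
A = 91909/45954 (A = 2 + 1/(-2850 - 1*(-48804)) = 2 + 1/(-2850 + 48804) = 2 + 1/45954 = 91909/45954 ≈ 2.0000)
1/(A + 16871) = 1/(91909/45954 + 16871) = 1/(775381843/45954) = 45954/775381843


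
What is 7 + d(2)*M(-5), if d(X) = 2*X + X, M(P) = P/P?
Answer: 13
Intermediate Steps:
M(P) = 1
d(X) = 3*X
7 + d(2)*M(-5) = 7 + (3*2)*1 = 7 + 6*1 = 7 + 6 = 13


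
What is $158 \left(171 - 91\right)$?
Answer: $12640$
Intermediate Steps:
$158 \left(171 - 91\right) = 158 \cdot 80 = 12640$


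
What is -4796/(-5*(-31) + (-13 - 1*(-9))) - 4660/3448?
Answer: -4310067/130162 ≈ -33.113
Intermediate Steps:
-4796/(-5*(-31) + (-13 - 1*(-9))) - 4660/3448 = -4796/(155 + (-13 + 9)) - 4660*1/3448 = -4796/(155 - 4) - 1165/862 = -4796/151 - 1165/862 = -4310067/130162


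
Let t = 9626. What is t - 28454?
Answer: -18828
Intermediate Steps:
t - 28454 = 9626 - 28454 = -18828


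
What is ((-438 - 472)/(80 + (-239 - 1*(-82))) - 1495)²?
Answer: 266179225/121 ≈ 2.1998e+6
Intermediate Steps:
((-438 - 472)/(80 + (-239 - 1*(-82))) - 1495)² = (-910/(80 + (-239 + 82)) - 1495)² = (-910/(80 - 157) - 1495)² = (-910/(-77) - 1495)² = (-910*(-1/77) - 1495)² = (130/11 - 1495)² = (-16315/11)² = 266179225/121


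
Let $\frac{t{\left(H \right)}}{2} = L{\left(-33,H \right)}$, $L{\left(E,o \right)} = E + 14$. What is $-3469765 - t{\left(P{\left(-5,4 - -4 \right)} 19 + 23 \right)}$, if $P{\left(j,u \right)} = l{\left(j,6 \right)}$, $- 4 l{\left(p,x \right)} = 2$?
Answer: $-3469727$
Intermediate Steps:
$l{\left(p,x \right)} = - \frac{1}{2}$ ($l{\left(p,x \right)} = \left(- \frac{1}{4}\right) 2 = - \frac{1}{2}$)
$P{\left(j,u \right)} = - \frac{1}{2}$
$L{\left(E,o \right)} = 14 + E$
$t{\left(H \right)} = -38$ ($t{\left(H \right)} = 2 \left(14 - 33\right) = 2 \left(-19\right) = -38$)
$-3469765 - t{\left(P{\left(-5,4 - -4 \right)} 19 + 23 \right)} = -3469765 - -38 = -3469765 + 38 = -3469727$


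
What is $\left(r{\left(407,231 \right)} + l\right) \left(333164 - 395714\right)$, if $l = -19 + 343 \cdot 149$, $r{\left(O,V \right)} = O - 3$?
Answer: $-3220824600$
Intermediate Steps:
$r{\left(O,V \right)} = -3 + O$ ($r{\left(O,V \right)} = O - 3 = -3 + O$)
$l = 51088$ ($l = -19 + 51107 = 51088$)
$\left(r{\left(407,231 \right)} + l\right) \left(333164 - 395714\right) = \left(\left(-3 + 407\right) + 51088\right) \left(333164 - 395714\right) = \left(404 + 51088\right) \left(-62550\right) = 51492 \left(-62550\right) = -3220824600$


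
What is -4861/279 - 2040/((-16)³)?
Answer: -2417687/142848 ≈ -16.925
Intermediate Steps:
-4861/279 - 2040/((-16)³) = -4861*1/279 - 2040/(-4096) = -4861/279 - 2040*(-1/4096) = -4861/279 + 255/512 = -2417687/142848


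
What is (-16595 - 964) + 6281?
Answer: -11278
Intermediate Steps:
(-16595 - 964) + 6281 = -17559 + 6281 = -11278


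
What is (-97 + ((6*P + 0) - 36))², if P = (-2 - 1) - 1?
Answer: 24649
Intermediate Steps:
P = -4 (P = -3 - 1 = -4)
(-97 + ((6*P + 0) - 36))² = (-97 + ((6*(-4) + 0) - 36))² = (-97 + ((-24 + 0) - 36))² = (-97 + (-24 - 36))² = (-97 - 60)² = (-157)² = 24649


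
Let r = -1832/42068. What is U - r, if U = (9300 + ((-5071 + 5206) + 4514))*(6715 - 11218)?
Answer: -660597452941/10517 ≈ -6.2812e+7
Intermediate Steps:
r = -458/10517 (r = -1832*1/42068 = -458/10517 ≈ -0.043549)
U = -62812347 (U = (9300 + (135 + 4514))*(-4503) = (9300 + 4649)*(-4503) = 13949*(-4503) = -62812347)
U - r = -62812347 - 1*(-458/10517) = -62812347 + 458/10517 = -660597452941/10517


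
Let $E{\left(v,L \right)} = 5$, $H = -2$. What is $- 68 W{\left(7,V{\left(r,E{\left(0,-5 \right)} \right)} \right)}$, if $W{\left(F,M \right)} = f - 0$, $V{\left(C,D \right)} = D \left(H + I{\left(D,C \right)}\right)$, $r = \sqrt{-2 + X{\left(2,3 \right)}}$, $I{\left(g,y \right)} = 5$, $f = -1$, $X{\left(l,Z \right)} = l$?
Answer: $68$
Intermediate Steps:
$r = 0$ ($r = \sqrt{-2 + 2} = \sqrt{0} = 0$)
$V{\left(C,D \right)} = 3 D$ ($V{\left(C,D \right)} = D \left(-2 + 5\right) = D 3 = 3 D$)
$W{\left(F,M \right)} = -1$ ($W{\left(F,M \right)} = -1 - 0 = -1 + 0 = -1$)
$- 68 W{\left(7,V{\left(r,E{\left(0,-5 \right)} \right)} \right)} = \left(-68\right) \left(-1\right) = 68$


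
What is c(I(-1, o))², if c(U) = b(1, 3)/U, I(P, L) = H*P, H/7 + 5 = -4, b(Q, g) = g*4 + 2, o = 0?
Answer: 4/81 ≈ 0.049383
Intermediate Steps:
b(Q, g) = 2 + 4*g (b(Q, g) = 4*g + 2 = 2 + 4*g)
H = -63 (H = -35 + 7*(-4) = -35 - 28 = -63)
I(P, L) = -63*P
c(U) = 14/U (c(U) = (2 + 4*3)/U = (2 + 12)/U = 14/U)
c(I(-1, o))² = (14/((-63*(-1))))² = (14/63)² = (14*(1/63))² = (2/9)² = 4/81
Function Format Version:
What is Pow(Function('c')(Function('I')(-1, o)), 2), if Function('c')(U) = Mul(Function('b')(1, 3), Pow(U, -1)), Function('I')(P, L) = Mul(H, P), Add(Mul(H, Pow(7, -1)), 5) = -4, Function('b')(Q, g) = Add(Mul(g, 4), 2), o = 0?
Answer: Rational(4, 81) ≈ 0.049383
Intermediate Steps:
Function('b')(Q, g) = Add(2, Mul(4, g)) (Function('b')(Q, g) = Add(Mul(4, g), 2) = Add(2, Mul(4, g)))
H = -63 (H = Add(-35, Mul(7, -4)) = Add(-35, -28) = -63)
Function('I')(P, L) = Mul(-63, P)
Function('c')(U) = Mul(14, Pow(U, -1)) (Function('c')(U) = Mul(Add(2, Mul(4, 3)), Pow(U, -1)) = Mul(Add(2, 12), Pow(U, -1)) = Mul(14, Pow(U, -1)))
Pow(Function('c')(Function('I')(-1, o)), 2) = Pow(Mul(14, Pow(Mul(-63, -1), -1)), 2) = Pow(Mul(14, Pow(63, -1)), 2) = Pow(Mul(14, Rational(1, 63)), 2) = Pow(Rational(2, 9), 2) = Rational(4, 81)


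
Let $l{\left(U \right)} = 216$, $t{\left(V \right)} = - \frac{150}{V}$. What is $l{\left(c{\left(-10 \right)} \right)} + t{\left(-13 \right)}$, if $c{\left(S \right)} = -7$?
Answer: $\frac{2958}{13} \approx 227.54$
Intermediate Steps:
$l{\left(c{\left(-10 \right)} \right)} + t{\left(-13 \right)} = 216 - \frac{150}{-13} = 216 - - \frac{150}{13} = 216 + \frac{150}{13} = \frac{2958}{13}$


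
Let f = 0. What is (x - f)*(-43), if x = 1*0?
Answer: 0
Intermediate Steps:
x = 0
(x - f)*(-43) = (0 - 1*0)*(-43) = (0 + 0)*(-43) = 0*(-43) = 0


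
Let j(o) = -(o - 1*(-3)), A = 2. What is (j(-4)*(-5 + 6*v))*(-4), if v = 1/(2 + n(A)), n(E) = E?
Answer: 14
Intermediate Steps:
v = ¼ (v = 1/(2 + 2) = 1/4 = ¼ ≈ 0.25000)
j(o) = -3 - o (j(o) = -(o + 3) = -(3 + o) = -3 - o)
(j(-4)*(-5 + 6*v))*(-4) = ((-3 - 1*(-4))*(-5 + 6*(¼)))*(-4) = ((-3 + 4)*(-5 + 3/2))*(-4) = (1*(-7/2))*(-4) = -7/2*(-4) = 14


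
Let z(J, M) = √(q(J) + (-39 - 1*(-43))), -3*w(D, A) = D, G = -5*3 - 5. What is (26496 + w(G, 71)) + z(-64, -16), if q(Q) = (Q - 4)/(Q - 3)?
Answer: 79508/3 + 4*√1407/67 ≈ 26505.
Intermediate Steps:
q(Q) = (-4 + Q)/(-3 + Q)
G = -20 (G = -15 - 5 = -20)
w(D, A) = -D/3
z(J, M) = √(4 + (-4 + J)/(-3 + J)) (z(J, M) = √((-4 + J)/(-3 + J) + (-39 - 1*(-43))) = √((-4 + J)/(-3 + J) + (-39 + 43)) = √((-4 + J)/(-3 + J) + 4) = √(4 + (-4 + J)/(-3 + J)))
(26496 + w(G, 71)) + z(-64, -16) = (26496 - ⅓*(-20)) + √((-16 + 5*(-64))/(-3 - 64)) = (26496 + 20/3) + √((-16 - 320)/(-67)) = 79508/3 + √(-1/67*(-336)) = 79508/3 + √(336/67) = 79508/3 + 4*√1407/67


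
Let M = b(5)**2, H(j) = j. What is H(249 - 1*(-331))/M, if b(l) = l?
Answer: 116/5 ≈ 23.200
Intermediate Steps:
M = 25 (M = 5**2 = 25)
H(249 - 1*(-331))/M = (249 - 1*(-331))/25 = (249 + 331)*(1/25) = 580*(1/25) = 116/5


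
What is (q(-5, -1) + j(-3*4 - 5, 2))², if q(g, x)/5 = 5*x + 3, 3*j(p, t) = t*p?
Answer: 4096/9 ≈ 455.11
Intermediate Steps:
j(p, t) = p*t/3 (j(p, t) = (t*p)/3 = (p*t)/3 = p*t/3)
q(g, x) = 15 + 25*x (q(g, x) = 5*(5*x + 3) = 5*(3 + 5*x) = 15 + 25*x)
(q(-5, -1) + j(-3*4 - 5, 2))² = ((15 + 25*(-1)) + (⅓)*(-3*4 - 5)*2)² = ((15 - 25) + (⅓)*(-12 - 5)*2)² = (-10 + (⅓)*(-17)*2)² = (-10 - 34/3)² = (-64/3)² = 4096/9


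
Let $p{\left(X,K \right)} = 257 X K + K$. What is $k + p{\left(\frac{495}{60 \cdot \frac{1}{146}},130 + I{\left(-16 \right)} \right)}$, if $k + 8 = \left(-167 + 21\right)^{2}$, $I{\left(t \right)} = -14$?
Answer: $35929978$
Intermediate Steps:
$p{\left(X,K \right)} = K + 257 K X$ ($p{\left(X,K \right)} = 257 K X + K = K + 257 K X$)
$k = 21308$ ($k = -8 + \left(-167 + 21\right)^{2} = -8 + \left(-146\right)^{2} = -8 + 21316 = 21308$)
$k + p{\left(\frac{495}{60 \cdot \frac{1}{146}},130 + I{\left(-16 \right)} \right)} = 21308 + \left(130 - 14\right) \left(1 + 257 \frac{495}{60 \cdot \frac{1}{146}}\right) = 21308 + 116 \left(1 + 257 \frac{495}{60 \cdot \frac{1}{146}}\right) = 21308 + 116 \left(1 + 257 \frac{495}{\frac{30}{73}}\right) = 21308 + 116 \left(1 + 257 \cdot 495 \cdot \frac{73}{30}\right) = 21308 + 116 \left(1 + 257 \cdot \frac{2409}{2}\right) = 21308 + 116 \left(1 + \frac{619113}{2}\right) = 21308 + 116 \cdot \frac{619115}{2} = 21308 + 35908670 = 35929978$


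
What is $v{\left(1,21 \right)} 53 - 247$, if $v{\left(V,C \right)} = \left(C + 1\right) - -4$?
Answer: $1131$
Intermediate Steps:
$v{\left(V,C \right)} = 5 + C$ ($v{\left(V,C \right)} = \left(1 + C\right) + 4 = 5 + C$)
$v{\left(1,21 \right)} 53 - 247 = \left(5 + 21\right) 53 - 247 = 26 \cdot 53 - 247 = 1378 - 247 = 1131$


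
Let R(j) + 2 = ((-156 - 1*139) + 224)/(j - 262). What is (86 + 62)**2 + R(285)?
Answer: 503675/23 ≈ 21899.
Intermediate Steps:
R(j) = -2 - 71/(-262 + j) (R(j) = -2 + ((-156 - 1*139) + 224)/(j - 262) = -2 + ((-156 - 139) + 224)/(-262 + j) = -2 + (-295 + 224)/(-262 + j) = -2 - 71/(-262 + j))
(86 + 62)**2 + R(285) = (86 + 62)**2 + (453 - 2*285)/(-262 + 285) = 148**2 + (453 - 570)/23 = 21904 + (1/23)*(-117) = 21904 - 117/23 = 503675/23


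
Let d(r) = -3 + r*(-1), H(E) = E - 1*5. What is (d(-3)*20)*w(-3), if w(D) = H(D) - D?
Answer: 0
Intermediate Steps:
H(E) = -5 + E (H(E) = E - 5 = -5 + E)
w(D) = -5 (w(D) = (-5 + D) - D = -5)
d(r) = -3 - r
(d(-3)*20)*w(-3) = ((-3 - 1*(-3))*20)*(-5) = ((-3 + 3)*20)*(-5) = (0*20)*(-5) = 0*(-5) = 0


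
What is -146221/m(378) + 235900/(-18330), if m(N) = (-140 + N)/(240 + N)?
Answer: -82821942947/218127 ≈ -3.7970e+5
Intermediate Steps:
m(N) = (-140 + N)/(240 + N)
-146221/m(378) + 235900/(-18330) = -146221*(240 + 378)/(-140 + 378) + 235900/(-18330) = -146221/(238/618) + 235900*(-1/18330) = -146221/((1/618)*238) - 23590/1833 = -146221/119/309 - 23590/1833 = -146221*309/119 - 23590/1833 = -45182289/119 - 23590/1833 = -82821942947/218127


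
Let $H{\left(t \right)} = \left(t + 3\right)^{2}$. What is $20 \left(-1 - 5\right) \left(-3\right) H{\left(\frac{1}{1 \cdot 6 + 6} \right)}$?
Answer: $\frac{6845}{2} \approx 3422.5$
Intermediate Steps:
$H{\left(t \right)} = \left(3 + t\right)^{2}$
$20 \left(-1 - 5\right) \left(-3\right) H{\left(\frac{1}{1 \cdot 6 + 6} \right)} = 20 \left(-1 - 5\right) \left(-3\right) \left(3 + \frac{1}{1 \cdot 6 + 6}\right)^{2} = 20 \left(\left(-6\right) \left(-3\right)\right) \left(3 + \frac{1}{6 + 6}\right)^{2} = 20 \cdot 18 \left(3 + \frac{1}{12}\right)^{2} = 360 \left(3 + \frac{1}{12}\right)^{2} = 360 \left(\frac{37}{12}\right)^{2} = 360 \cdot \frac{1369}{144} = \frac{6845}{2}$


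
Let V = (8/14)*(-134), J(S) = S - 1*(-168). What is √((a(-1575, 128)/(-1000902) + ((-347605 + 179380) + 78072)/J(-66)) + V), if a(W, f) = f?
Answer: I*√278063628716300406/17015334 ≈ 30.991*I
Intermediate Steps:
J(S) = 168 + S (J(S) = S + 168 = 168 + S)
V = -536/7 (V = ((1/14)*8)*(-134) = (4/7)*(-134) = -536/7 ≈ -76.571)
√((a(-1575, 128)/(-1000902) + ((-347605 + 179380) + 78072)/J(-66)) + V) = √((128/(-1000902) + ((-347605 + 179380) + 78072)/(168 - 66)) - 536/7) = √((128*(-1/1000902) + (-168225 + 78072)/102) - 536/7) = √((-64/500451 - 90153*1/102) - 536/7) = √((-64/500451 - 30051/34) - 536/7) = √(-15039055177/17015334 - 536/7) = √(-16341943609/17015334) = I*√278063628716300406/17015334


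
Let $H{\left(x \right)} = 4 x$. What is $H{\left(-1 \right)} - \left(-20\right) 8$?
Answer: $156$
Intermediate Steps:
$H{\left(-1 \right)} - \left(-20\right) 8 = 4 \left(-1\right) - \left(-20\right) 8 = -4 - -160 = -4 + 160 = 156$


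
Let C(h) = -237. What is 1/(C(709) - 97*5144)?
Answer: -1/499205 ≈ -2.0032e-6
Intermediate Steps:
1/(C(709) - 97*5144) = 1/(-237 - 97*5144) = 1/(-237 - 498968) = 1/(-499205) = -1/499205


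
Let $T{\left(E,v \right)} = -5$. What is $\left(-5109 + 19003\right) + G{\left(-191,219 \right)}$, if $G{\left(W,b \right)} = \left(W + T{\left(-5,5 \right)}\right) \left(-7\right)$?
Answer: $15266$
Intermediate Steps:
$G{\left(W,b \right)} = 35 - 7 W$ ($G{\left(W,b \right)} = \left(W - 5\right) \left(-7\right) = \left(-5 + W\right) \left(-7\right) = 35 - 7 W$)
$\left(-5109 + 19003\right) + G{\left(-191,219 \right)} = \left(-5109 + 19003\right) + \left(35 - -1337\right) = 13894 + \left(35 + 1337\right) = 13894 + 1372 = 15266$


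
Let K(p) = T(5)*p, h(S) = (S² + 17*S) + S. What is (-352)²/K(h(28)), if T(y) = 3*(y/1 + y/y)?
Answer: 7744/1449 ≈ 5.3444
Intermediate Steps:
T(y) = 3 + 3*y (T(y) = 3*(y*1 + 1) = 3*(y + 1) = 3*(1 + y) = 3 + 3*y)
h(S) = S² + 18*S
K(p) = 18*p (K(p) = (3 + 3*5)*p = (3 + 15)*p = 18*p)
(-352)²/K(h(28)) = (-352)²/((18*(28*(18 + 28)))) = 123904/((18*(28*46))) = 123904/((18*1288)) = 123904/23184 = 123904*(1/23184) = 7744/1449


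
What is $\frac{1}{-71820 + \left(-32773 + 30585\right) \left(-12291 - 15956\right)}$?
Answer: $\frac{1}{61732616} \approx 1.6199 \cdot 10^{-8}$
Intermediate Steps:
$\frac{1}{-71820 + \left(-32773 + 30585\right) \left(-12291 - 15956\right)} = \frac{1}{-71820 - -61804436} = \frac{1}{-71820 + 61804436} = \frac{1}{61732616}$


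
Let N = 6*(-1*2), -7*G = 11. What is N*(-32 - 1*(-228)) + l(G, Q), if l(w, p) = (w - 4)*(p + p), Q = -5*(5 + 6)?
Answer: -12174/7 ≈ -1739.1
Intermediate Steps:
G = -11/7 (G = -1/7*11 = -11/7 ≈ -1.5714)
N = -12 (N = 6*(-2) = -12)
Q = -55 (Q = -5*11 = -55)
l(w, p) = 2*p*(-4 + w) (l(w, p) = (-4 + w)*(2*p) = 2*p*(-4 + w))
N*(-32 - 1*(-228)) + l(G, Q) = -12*(-32 - 1*(-228)) + 2*(-55)*(-4 - 11/7) = -12*(-32 + 228) + 2*(-55)*(-39/7) = -12*196 + 4290/7 = -2352 + 4290/7 = -12174/7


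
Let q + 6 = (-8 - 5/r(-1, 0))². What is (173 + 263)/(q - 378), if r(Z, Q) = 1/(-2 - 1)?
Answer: -436/335 ≈ -1.3015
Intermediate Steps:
r(Z, Q) = -⅓ (r(Z, Q) = 1/(-3) = -⅓)
q = 43 (q = -6 + (-8 - 5/(-⅓))² = -6 + (-8 - 5*(-3))² = -6 + (-8 + 15)² = -6 + 7² = -6 + 49 = 43)
(173 + 263)/(q - 378) = (173 + 263)/(43 - 378) = 436/(-335) = 436*(-1/335) = -436/335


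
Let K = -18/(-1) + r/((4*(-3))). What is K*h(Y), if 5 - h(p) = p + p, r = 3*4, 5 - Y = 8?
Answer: 187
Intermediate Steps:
Y = -3 (Y = 5 - 1*8 = 5 - 8 = -3)
r = 12
h(p) = 5 - 2*p (h(p) = 5 - (p + p) = 5 - 2*p)
K = 17 (K = -18/(-1) + 12/((4*(-3))) = -18*(-1) + 12/(-12) = 18 + 12*(-1/12) = 18 - 1 = 17)
K*h(Y) = 17*(5 - 2*(-3)) = 17*(5 + 6) = 17*11 = 187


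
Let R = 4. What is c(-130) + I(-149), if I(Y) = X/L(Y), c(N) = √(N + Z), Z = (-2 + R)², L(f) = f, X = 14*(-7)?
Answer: 98/149 + 3*I*√14 ≈ 0.65772 + 11.225*I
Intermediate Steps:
X = -98
Z = 4 (Z = (-2 + 4)² = 2² = 4)
c(N) = √(4 + N) (c(N) = √(N + 4) = √(4 + N))
I(Y) = -98/Y
c(-130) + I(-149) = √(4 - 130) - 98/(-149) = √(-126) - 98*(-1/149) = 3*I*√14 + 98/149 = 98/149 + 3*I*√14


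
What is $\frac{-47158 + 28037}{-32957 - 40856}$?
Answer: $\frac{19121}{73813} \approx 0.25905$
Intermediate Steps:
$\frac{-47158 + 28037}{-32957 - 40856} = - \frac{19121}{-73813} = \left(-19121\right) \left(- \frac{1}{73813}\right) = \frac{19121}{73813}$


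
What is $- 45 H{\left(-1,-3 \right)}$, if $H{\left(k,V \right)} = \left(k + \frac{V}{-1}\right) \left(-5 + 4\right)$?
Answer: $90$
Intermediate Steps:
$H{\left(k,V \right)} = V - k$ ($H{\left(k,V \right)} = \left(k + V \left(-1\right)\right) \left(-1\right) = \left(k - V\right) \left(-1\right) = V - k$)
$- 45 H{\left(-1,-3 \right)} = - 45 \left(-3 - -1\right) = - 45 \left(-3 + 1\right) = \left(-45\right) \left(-2\right) = 90$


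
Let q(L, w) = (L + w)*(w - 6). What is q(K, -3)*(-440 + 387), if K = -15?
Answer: -8586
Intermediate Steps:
q(L, w) = (-6 + w)*(L + w) (q(L, w) = (L + w)*(-6 + w) = (-6 + w)*(L + w))
q(K, -3)*(-440 + 387) = ((-3)² - 6*(-15) - 6*(-3) - 15*(-3))*(-440 + 387) = (9 + 90 + 18 + 45)*(-53) = 162*(-53) = -8586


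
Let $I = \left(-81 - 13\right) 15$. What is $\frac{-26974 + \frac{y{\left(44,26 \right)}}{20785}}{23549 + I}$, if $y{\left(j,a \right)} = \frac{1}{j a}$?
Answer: $- \frac{641388850959}{526422027560} \approx -1.2184$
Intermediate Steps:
$y{\left(j,a \right)} = \frac{1}{a j}$
$I = -1410$ ($I = \left(-94\right) 15 = -1410$)
$\frac{-26974 + \frac{y{\left(44,26 \right)}}{20785}}{23549 + I} = \frac{-26974 + \frac{\frac{1}{26} \cdot \frac{1}{44}}{20785}}{23549 - 1410} = \frac{-26974 + \frac{1}{26} \cdot \frac{1}{44} \cdot \frac{1}{20785}}{22139} = \left(-26974 + \frac{1}{1144} \cdot \frac{1}{20785}\right) \frac{1}{22139} = \left(-26974 + \frac{1}{23778040}\right) \frac{1}{22139} = \left(- \frac{641388850959}{23778040}\right) \frac{1}{22139} = - \frac{641388850959}{526422027560}$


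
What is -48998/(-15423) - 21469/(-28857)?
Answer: 581683891/148353837 ≈ 3.9209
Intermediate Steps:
-48998/(-15423) - 21469/(-28857) = -48998*(-1/15423) - 21469*(-1/28857) = 48998/15423 + 21469/28857 = 581683891/148353837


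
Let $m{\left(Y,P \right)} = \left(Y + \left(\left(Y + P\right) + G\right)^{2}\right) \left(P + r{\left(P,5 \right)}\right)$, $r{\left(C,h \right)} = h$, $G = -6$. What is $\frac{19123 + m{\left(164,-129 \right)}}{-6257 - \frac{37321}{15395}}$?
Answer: $\frac{1624126315}{96363836} \approx 16.854$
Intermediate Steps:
$m{\left(Y,P \right)} = \left(5 + P\right) \left(Y + \left(-6 + P + Y\right)^{2}\right)$ ($m{\left(Y,P \right)} = \left(Y + \left(\left(Y + P\right) - 6\right)^{2}\right) \left(P + 5\right) = \left(Y + \left(\left(P + Y\right) - 6\right)^{2}\right) \left(5 + P\right) = \left(Y + \left(-6 + P + Y\right)^{2}\right) \left(5 + P\right) = \left(5 + P\right) \left(Y + \left(-6 + P + Y\right)^{2}\right)$)
$\frac{19123 + m{\left(164,-129 \right)}}{-6257 - \frac{37321}{15395}} = \frac{19123 + \left(5 \cdot 164 + 5 \left(-6 - 129 + 164\right)^{2} - 21156 - 129 \left(-6 - 129 + 164\right)^{2}\right)}{-6257 - \frac{37321}{15395}} = \frac{19123 + \left(820 + 5 \cdot 29^{2} - 21156 - 129 \cdot 29^{2}\right)}{-6257 - \frac{37321}{15395}} = \frac{19123 + \left(820 + 5 \cdot 841 - 21156 - 108489\right)}{-6257 - \frac{37321}{15395}} = \frac{19123 + \left(820 + 4205 - 21156 - 108489\right)}{- \frac{96363836}{15395}} = \left(19123 - 124620\right) \left(- \frac{15395}{96363836}\right) = \left(-105497\right) \left(- \frac{15395}{96363836}\right) = \frac{1624126315}{96363836}$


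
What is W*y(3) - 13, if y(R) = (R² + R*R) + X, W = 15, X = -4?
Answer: 197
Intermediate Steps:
y(R) = -4 + 2*R² (y(R) = (R² + R*R) - 4 = (R² + R²) - 4 = 2*R² - 4 = -4 + 2*R²)
W*y(3) - 13 = 15*(-4 + 2*3²) - 13 = 15*(-4 + 2*9) - 13 = 15*(-4 + 18) - 13 = 15*14 - 13 = 210 - 13 = 197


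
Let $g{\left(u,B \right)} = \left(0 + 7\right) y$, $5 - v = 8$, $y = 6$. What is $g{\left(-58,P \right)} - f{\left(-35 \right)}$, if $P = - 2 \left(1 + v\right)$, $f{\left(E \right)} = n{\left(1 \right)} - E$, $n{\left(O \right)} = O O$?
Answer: $6$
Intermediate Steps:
$n{\left(O \right)} = O^{2}$
$v = -3$ ($v = 5 - 8 = -3$)
$f{\left(E \right)} = 1 - E$ ($f{\left(E \right)} = 1^{2} - E = 1 - E$)
$P = 4$ ($P = - 2 \left(1 - 3\right) = \left(-2\right) \left(-2\right) = 4$)
$g{\left(u,B \right)} = 42$ ($g{\left(u,B \right)} = \left(0 + 7\right) 6 = 7 \cdot 6 = 42$)
$g{\left(-58,P \right)} - f{\left(-35 \right)} = 42 - \left(1 - -35\right) = 42 - \left(1 + 35\right) = 42 - 36 = 6$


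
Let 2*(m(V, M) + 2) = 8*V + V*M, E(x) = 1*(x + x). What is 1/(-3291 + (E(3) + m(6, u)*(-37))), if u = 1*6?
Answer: -1/4765 ≈ -0.00020986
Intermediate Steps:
E(x) = 2*x (E(x) = 1*(2*x) = 2*x)
u = 6
m(V, M) = -2 + 4*V + M*V/2 (m(V, M) = -2 + (8*V + V*M)/2 = -2 + (8*V + M*V)/2 = -2 + (4*V + M*V/2) = -2 + 4*V + M*V/2)
1/(-3291 + (E(3) + m(6, u)*(-37))) = 1/(-3291 + (2*3 + (-2 + 4*6 + (1/2)*6*6)*(-37))) = 1/(-3291 + (6 + (-2 + 24 + 18)*(-37))) = 1/(-3291 + (6 + 40*(-37))) = 1/(-3291 + (6 - 1480)) = 1/(-3291 - 1474) = 1/(-4765) = -1/4765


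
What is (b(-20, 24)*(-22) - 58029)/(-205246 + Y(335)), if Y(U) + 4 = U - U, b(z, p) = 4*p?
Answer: 60141/205250 ≈ 0.29301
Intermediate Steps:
Y(U) = -4 (Y(U) = -4 + (U - U) = -4 + 0 = -4)
(b(-20, 24)*(-22) - 58029)/(-205246 + Y(335)) = ((4*24)*(-22) - 58029)/(-205246 - 4) = (96*(-22) - 58029)/(-205250) = (-2112 - 58029)*(-1/205250) = -60141*(-1/205250) = 60141/205250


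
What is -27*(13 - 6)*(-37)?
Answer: 6993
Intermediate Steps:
-27*(13 - 6)*(-37) = -27*7*(-37) = -189*(-37) = 6993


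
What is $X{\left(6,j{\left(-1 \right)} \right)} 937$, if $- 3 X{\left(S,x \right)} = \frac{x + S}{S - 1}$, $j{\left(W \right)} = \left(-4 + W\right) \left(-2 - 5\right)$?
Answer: $- \frac{38417}{15} \approx -2561.1$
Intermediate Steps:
$j{\left(W \right)} = 28 - 7 W$ ($j{\left(W \right)} = \left(-4 + W\right) \left(-7\right) = 28 - 7 W$)
$X{\left(S,x \right)} = - \frac{S + x}{3 \left(-1 + S\right)}$ ($X{\left(S,x \right)} = - \frac{\left(x + S\right) \frac{1}{S - 1}}{3} = - \frac{\left(S + x\right) \frac{1}{-1 + S}}{3} = - \frac{\frac{1}{-1 + S} \left(S + x\right)}{3} = - \frac{S + x}{3 \left(-1 + S\right)}$)
$X{\left(6,j{\left(-1 \right)} \right)} 937 = \frac{\left(-1\right) 6 - \left(28 - -7\right)}{3 \left(-1 + 6\right)} 937 = \frac{-6 - \left(28 + 7\right)}{3 \cdot 5} \cdot 937 = \frac{1}{3} \cdot \frac{1}{5} \left(-6 - 35\right) 937 = \frac{1}{3} \cdot \frac{1}{5} \left(-41\right) 937 = \left(- \frac{41}{15}\right) 937 = - \frac{38417}{15}$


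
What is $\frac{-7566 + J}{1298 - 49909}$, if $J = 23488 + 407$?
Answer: $- \frac{16329}{48611} \approx -0.33591$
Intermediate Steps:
$J = 23895$
$\frac{-7566 + J}{1298 - 49909} = \frac{-7566 + 23895}{1298 - 49909} = \frac{16329}{-48611} = 16329 \left(- \frac{1}{48611}\right) = - \frac{16329}{48611}$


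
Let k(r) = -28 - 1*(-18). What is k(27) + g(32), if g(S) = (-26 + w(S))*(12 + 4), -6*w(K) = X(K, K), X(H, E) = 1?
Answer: -1286/3 ≈ -428.67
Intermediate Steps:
w(K) = -⅙ (w(K) = -⅙*1 = -⅙)
g(S) = -1256/3 (g(S) = (-26 - ⅙)*(12 + 4) = -157/6*16 = -1256/3)
k(r) = -10 (k(r) = -28 + 18 = -10)
k(27) + g(32) = -10 - 1256/3 = -1286/3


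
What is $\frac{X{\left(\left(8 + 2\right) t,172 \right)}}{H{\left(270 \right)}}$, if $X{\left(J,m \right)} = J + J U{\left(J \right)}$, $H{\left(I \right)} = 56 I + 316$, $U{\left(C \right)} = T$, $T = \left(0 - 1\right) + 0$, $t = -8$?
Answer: $0$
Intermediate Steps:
$T = -1$ ($T = -1 + 0 = -1$)
$U{\left(C \right)} = -1$
$H{\left(I \right)} = 316 + 56 I$
$X{\left(J,m \right)} = 0$ ($X{\left(J,m \right)} = J + J \left(-1\right) = J - J = 0$)
$\frac{X{\left(\left(8 + 2\right) t,172 \right)}}{H{\left(270 \right)}} = \frac{0}{316 + 56 \cdot 270} = \frac{0}{316 + 15120} = \frac{0}{15436} = 0 \cdot \frac{1}{15436} = 0$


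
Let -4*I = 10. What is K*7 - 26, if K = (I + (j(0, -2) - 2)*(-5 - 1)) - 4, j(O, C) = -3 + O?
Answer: 277/2 ≈ 138.50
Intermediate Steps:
I = -5/2 (I = -1/4*10 = -5/2 ≈ -2.5000)
K = 47/2 (K = (-5/2 + ((-3 + 0) - 2)*(-5 - 1)) - 4 = (-5/2 + (-3 - 2)*(-6)) - 4 = (-5/2 - 5*(-6)) - 4 = (-5/2 + 30) - 4 = 55/2 - 4 = 47/2 ≈ 23.500)
K*7 - 26 = (47/2)*7 - 26 = 329/2 - 26 = 277/2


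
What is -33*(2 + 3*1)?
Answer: -165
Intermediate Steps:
-33*(2 + 3*1) = -33*(2 + 3) = -33*5 = -165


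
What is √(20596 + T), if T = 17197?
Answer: √37793 ≈ 194.40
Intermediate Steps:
√(20596 + T) = √(20596 + 17197) = √37793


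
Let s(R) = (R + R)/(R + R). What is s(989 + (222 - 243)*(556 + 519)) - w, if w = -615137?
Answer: 615138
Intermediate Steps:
s(R) = 1 (s(R) = (2*R)/((2*R)) = (2*R)*(1/(2*R)) = 1)
s(989 + (222 - 243)*(556 + 519)) - w = 1 - 1*(-615137) = 1 + 615137 = 615138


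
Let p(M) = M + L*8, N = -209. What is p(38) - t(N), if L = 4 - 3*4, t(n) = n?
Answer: 183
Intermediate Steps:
L = -8 (L = 4 - 12 = -8)
p(M) = -64 + M (p(M) = M - 8*8 = M - 64 = -64 + M)
p(38) - t(N) = (-64 + 38) - 1*(-209) = -26 + 209 = 183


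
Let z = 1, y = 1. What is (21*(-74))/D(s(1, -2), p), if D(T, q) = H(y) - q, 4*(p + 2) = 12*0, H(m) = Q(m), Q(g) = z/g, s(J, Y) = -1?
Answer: -518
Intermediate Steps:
Q(g) = 1/g
H(m) = 1/m
p = -2 (p = -2 + (12*0)/4 = -2 + (1/4)*0 = -2 + 0 = -2)
D(T, q) = 1 - q (D(T, q) = 1/1 - q = 1 - q)
(21*(-74))/D(s(1, -2), p) = (21*(-74))/(1 - 1*(-2)) = -1554/(1 + 2) = -1554/3 = -1554*1/3 = -518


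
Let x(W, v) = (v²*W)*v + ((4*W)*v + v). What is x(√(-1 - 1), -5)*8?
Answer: -40 - 1160*I*√2 ≈ -40.0 - 1640.5*I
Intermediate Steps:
x(W, v) = v + W*v³ + 4*W*v (x(W, v) = (W*v²)*v + (4*W*v + v) = W*v³ + (v + 4*W*v) = v + W*v³ + 4*W*v)
x(√(-1 - 1), -5)*8 = -5*(1 + 4*√(-1 - 1) + √(-1 - 1)*(-5)²)*8 = -5*(1 + 4*√(-2) + √(-2)*25)*8 = -5*(1 + 4*(I*√2) + (I*√2)*25)*8 = -5*(1 + 4*I*√2 + 25*I*√2)*8 = -5*(1 + 29*I*√2)*8 = (-5 - 145*I*√2)*8 = -40 - 1160*I*√2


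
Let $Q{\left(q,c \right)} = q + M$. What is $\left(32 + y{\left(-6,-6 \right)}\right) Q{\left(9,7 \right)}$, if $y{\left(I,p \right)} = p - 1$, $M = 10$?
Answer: $475$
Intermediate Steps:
$y{\left(I,p \right)} = -1 + p$ ($y{\left(I,p \right)} = p - 1 = -1 + p$)
$Q{\left(q,c \right)} = 10 + q$ ($Q{\left(q,c \right)} = q + 10 = 10 + q$)
$\left(32 + y{\left(-6,-6 \right)}\right) Q{\left(9,7 \right)} = \left(32 - 7\right) \left(10 + 9\right) = \left(32 - 7\right) 19 = 25 \cdot 19 = 475$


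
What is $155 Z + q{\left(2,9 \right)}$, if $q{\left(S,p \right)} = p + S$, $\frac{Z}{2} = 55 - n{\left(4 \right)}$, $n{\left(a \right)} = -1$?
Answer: $17371$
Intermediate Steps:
$Z = 112$ ($Z = 2 \left(55 - -1\right) = 2 \left(55 + 1\right) = 2 \cdot 56 = 112$)
$q{\left(S,p \right)} = S + p$
$155 Z + q{\left(2,9 \right)} = 155 \cdot 112 + \left(2 + 9\right) = 17360 + 11 = 17371$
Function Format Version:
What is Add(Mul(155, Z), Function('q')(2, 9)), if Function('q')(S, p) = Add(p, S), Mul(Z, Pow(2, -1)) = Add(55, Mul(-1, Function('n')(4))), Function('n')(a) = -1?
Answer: 17371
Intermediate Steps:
Z = 112 (Z = Mul(2, Add(55, Mul(-1, -1))) = Mul(2, Add(55, 1)) = Mul(2, 56) = 112)
Function('q')(S, p) = Add(S, p)
Add(Mul(155, Z), Function('q')(2, 9)) = Add(Mul(155, 112), Add(2, 9)) = Add(17360, 11) = 17371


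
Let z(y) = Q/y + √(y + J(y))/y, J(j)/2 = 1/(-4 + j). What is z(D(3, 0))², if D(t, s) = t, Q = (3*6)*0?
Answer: ⅑ ≈ 0.11111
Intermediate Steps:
Q = 0 (Q = 18*0 = 0)
J(j) = 2/(-4 + j)
z(y) = √(y + 2/(-4 + y))/y (z(y) = 0/y + √(y + 2/(-4 + y))/y = 0 + √(y + 2/(-4 + y))/y = √(y + 2/(-4 + y))/y)
z(D(3, 0))² = (√((2 + 3*(-4 + 3))/(-4 + 3))/3)² = (√((2 + 3*(-1))/(-1))/3)² = (√(-(2 - 3))/3)² = (√(-1*(-1))/3)² = (√1/3)² = ((⅓)*1)² = (⅓)² = ⅑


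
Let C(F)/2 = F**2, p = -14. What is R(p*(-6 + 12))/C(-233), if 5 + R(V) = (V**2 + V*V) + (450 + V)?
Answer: 14473/108578 ≈ 0.13330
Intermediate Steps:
R(V) = 445 + V + 2*V**2 (R(V) = -5 + ((V**2 + V*V) + (450 + V)) = -5 + ((V**2 + V**2) + (450 + V)) = -5 + (2*V**2 + (450 + V)) = -5 + (450 + V + 2*V**2) = 445 + V + 2*V**2)
C(F) = 2*F**2
R(p*(-6 + 12))/C(-233) = (445 - 14*(-6 + 12) + 2*(-14*(-6 + 12))**2)/((2*(-233)**2)) = (445 - 14*6 + 2*(-14*6)**2)/((2*54289)) = (445 - 84 + 2*(-84)**2)/108578 = (445 - 84 + 2*7056)*(1/108578) = (445 - 84 + 14112)*(1/108578) = 14473*(1/108578) = 14473/108578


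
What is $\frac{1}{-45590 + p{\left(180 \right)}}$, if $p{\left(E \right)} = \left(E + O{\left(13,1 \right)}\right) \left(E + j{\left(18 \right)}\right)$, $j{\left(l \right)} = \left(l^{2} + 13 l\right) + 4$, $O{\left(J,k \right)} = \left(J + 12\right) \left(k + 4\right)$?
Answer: $\frac{1}{180720} \approx 5.5334 \cdot 10^{-6}$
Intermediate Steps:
$O{\left(J,k \right)} = \left(4 + k\right) \left(12 + J\right)$ ($O{\left(J,k \right)} = \left(12 + J\right) \left(4 + k\right) = \left(4 + k\right) \left(12 + J\right)$)
$j{\left(l \right)} = 4 + l^{2} + 13 l$
$p{\left(E \right)} = \left(125 + E\right) \left(562 + E\right)$ ($p{\left(E \right)} = \left(E + \left(48 + 4 \cdot 13 + 12 \cdot 1 + 13 \cdot 1\right)\right) \left(E + \left(4 + 18^{2} + 13 \cdot 18\right)\right) = \left(E + \left(48 + 52 + 12 + 13\right)\right) \left(E + \left(4 + 324 + 234\right)\right) = \left(E + 125\right) \left(E + 562\right) = \left(125 + E\right) \left(562 + E\right)$)
$\frac{1}{-45590 + p{\left(180 \right)}} = \frac{1}{-45590 + \left(70250 + 180^{2} + 687 \cdot 180\right)} = \frac{1}{-45590 + \left(70250 + 32400 + 123660\right)} = \frac{1}{-45590 + 226310} = \frac{1}{180720}$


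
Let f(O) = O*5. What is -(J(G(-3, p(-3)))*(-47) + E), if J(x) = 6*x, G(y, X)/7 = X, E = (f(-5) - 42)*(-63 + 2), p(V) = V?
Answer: -10009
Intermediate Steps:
f(O) = 5*O
E = 4087 (E = (5*(-5) - 42)*(-63 + 2) = (-25 - 42)*(-61) = -67*(-61) = 4087)
G(y, X) = 7*X
-(J(G(-3, p(-3)))*(-47) + E) = -((6*(7*(-3)))*(-47) + 4087) = -((6*(-21))*(-47) + 4087) = -(-126*(-47) + 4087) = -(5922 + 4087) = -1*10009 = -10009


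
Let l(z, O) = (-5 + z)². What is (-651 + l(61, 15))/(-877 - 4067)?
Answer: -2485/4944 ≈ -0.50263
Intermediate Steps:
(-651 + l(61, 15))/(-877 - 4067) = (-651 + (-5 + 61)²)/(-877 - 4067) = (-651 + 56²)/(-4944) = (-651 + 3136)*(-1/4944) = 2485*(-1/4944) = -2485/4944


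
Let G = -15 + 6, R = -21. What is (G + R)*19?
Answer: -570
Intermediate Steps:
G = -9
(G + R)*19 = (-9 - 21)*19 = -30*19 = -570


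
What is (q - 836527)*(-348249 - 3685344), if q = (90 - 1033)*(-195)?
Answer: 2632492202706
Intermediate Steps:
q = 183885 (q = -943*(-195) = 183885)
(q - 836527)*(-348249 - 3685344) = (183885 - 836527)*(-348249 - 3685344) = -652642*(-4033593) = 2632492202706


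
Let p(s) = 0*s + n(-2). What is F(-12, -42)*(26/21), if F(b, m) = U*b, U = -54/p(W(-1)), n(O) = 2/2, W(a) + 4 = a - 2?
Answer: 5616/7 ≈ 802.29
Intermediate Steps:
W(a) = -6 + a (W(a) = -4 + (a - 2) = -4 + (-2 + a) = -6 + a)
n(O) = 1 (n(O) = 2*(½) = 1)
p(s) = 1 (p(s) = 0*s + 1 = 0 + 1 = 1)
U = -54 (U = -54/1 = -54*1 = -54)
F(b, m) = -54*b
F(-12, -42)*(26/21) = (-54*(-12))*(26/21) = 648*(26*(1/21)) = 648*(26/21) = 5616/7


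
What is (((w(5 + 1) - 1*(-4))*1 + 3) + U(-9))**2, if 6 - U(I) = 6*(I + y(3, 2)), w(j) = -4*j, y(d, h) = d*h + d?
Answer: 121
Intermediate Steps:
y(d, h) = d + d*h
U(I) = -48 - 6*I (U(I) = 6 - 6*(I + 3*(1 + 2)) = 6 - 6*(I + 3*3) = 6 - 6*(I + 9) = 6 - 6*(9 + I) = 6 - (54 + 6*I) = 6 + (-54 - 6*I) = -48 - 6*I)
(((w(5 + 1) - 1*(-4))*1 + 3) + U(-9))**2 = (((-4*(5 + 1) - 1*(-4))*1 + 3) + (-48 - 6*(-9)))**2 = (((-4*6 + 4)*1 + 3) + (-48 + 54))**2 = (((-24 + 4)*1 + 3) + 6)**2 = ((-20*1 + 3) + 6)**2 = ((-20 + 3) + 6)**2 = (-17 + 6)**2 = (-11)**2 = 121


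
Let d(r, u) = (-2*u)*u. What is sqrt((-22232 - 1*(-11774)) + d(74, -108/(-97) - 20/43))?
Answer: I*sqrt(181954969610)/4171 ≈ 102.27*I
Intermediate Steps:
d(r, u) = -2*u**2
sqrt((-22232 - 1*(-11774)) + d(74, -108/(-97) - 20/43)) = sqrt((-22232 - 1*(-11774)) - 2*(-108/(-97) - 20/43)**2) = sqrt((-22232 + 11774) - 2*(-108*(-1/97) - 20*1/43)**2) = sqrt(-10458 - 2*(108/97 - 20/43)**2) = sqrt(-10458 - 2*(2704/4171)**2) = sqrt(-10458 - 2*7311616/17397241) = sqrt(-10458 - 14623232/17397241) = sqrt(-181954969610/17397241) = I*sqrt(181954969610)/4171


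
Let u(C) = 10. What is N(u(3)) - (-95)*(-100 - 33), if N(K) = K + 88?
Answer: -12537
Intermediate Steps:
N(K) = 88 + K
N(u(3)) - (-95)*(-100 - 33) = (88 + 10) - (-95)*(-100 - 33) = 98 - (-95)*(-133) = 98 - 1*12635 = 98 - 12635 = -12537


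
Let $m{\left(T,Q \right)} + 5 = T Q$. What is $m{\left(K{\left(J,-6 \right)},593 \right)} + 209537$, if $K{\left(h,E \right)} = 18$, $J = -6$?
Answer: $220206$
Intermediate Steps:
$m{\left(T,Q \right)} = -5 + Q T$ ($m{\left(T,Q \right)} = -5 + T Q = -5 + Q T$)
$m{\left(K{\left(J,-6 \right)},593 \right)} + 209537 = \left(-5 + 593 \cdot 18\right) + 209537 = \left(-5 + 10674\right) + 209537 = 10669 + 209537 = 220206$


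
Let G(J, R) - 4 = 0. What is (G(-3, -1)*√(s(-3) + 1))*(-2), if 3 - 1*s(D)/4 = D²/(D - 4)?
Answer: -8*√889/7 ≈ -34.076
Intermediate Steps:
G(J, R) = 4 (G(J, R) = 4 + 0 = 4)
s(D) = 12 - 4*D²/(-4 + D) (s(D) = 12 - 4*D²/(D - 4) = 12 - 4*D²/(-4 + D))
(G(-3, -1)*√(s(-3) + 1))*(-2) = (4*√(4*(-12 - 1*(-3)² + 3*(-3))/(-4 - 3) + 1))*(-2) = (4*√(4*(-12 - 1*9 - 9)/(-7) + 1))*(-2) = (4*√(4*(-⅐)*(-12 - 9 - 9) + 1))*(-2) = (4*√(4*(-⅐)*(-30) + 1))*(-2) = (4*√(120/7 + 1))*(-2) = (4*√(127/7))*(-2) = (4*(√889/7))*(-2) = (4*√889/7)*(-2) = -8*√889/7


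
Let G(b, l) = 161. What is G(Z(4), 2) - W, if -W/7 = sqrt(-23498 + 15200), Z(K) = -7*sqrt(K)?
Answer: 161 + 21*I*sqrt(922) ≈ 161.0 + 637.65*I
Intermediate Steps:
W = -21*I*sqrt(922) (W = -7*sqrt(-23498 + 15200) = -21*I*sqrt(922) ≈ -637.65*I)
G(Z(4), 2) - W = 161 - (-21)*I*sqrt(922) = 161 + 21*I*sqrt(922)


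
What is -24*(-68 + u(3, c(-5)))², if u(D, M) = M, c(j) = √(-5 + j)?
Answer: -110736 + 3264*I*√10 ≈ -1.1074e+5 + 10322.0*I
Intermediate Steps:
-24*(-68 + u(3, c(-5)))² = -24*(-68 + √(-5 - 5))² = -24*(-68 + √(-10))² = -24*(-68 + I*√10)²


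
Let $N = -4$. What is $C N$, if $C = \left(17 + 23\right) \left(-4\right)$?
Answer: $640$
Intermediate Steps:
$C = -160$ ($C = 40 \left(-4\right) = -160$)
$C N = \left(-160\right) \left(-4\right) = 640$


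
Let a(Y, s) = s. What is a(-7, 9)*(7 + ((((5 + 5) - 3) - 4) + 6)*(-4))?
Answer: -261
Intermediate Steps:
a(-7, 9)*(7 + ((((5 + 5) - 3) - 4) + 6)*(-4)) = 9*(7 + ((((5 + 5) - 3) - 4) + 6)*(-4)) = 9*(7 + (((10 - 3) - 4) + 6)*(-4)) = 9*(7 + ((7 - 4) + 6)*(-4)) = 9*(7 + (3 + 6)*(-4)) = 9*(7 + 9*(-4)) = 9*(7 - 36) = 9*(-29) = -261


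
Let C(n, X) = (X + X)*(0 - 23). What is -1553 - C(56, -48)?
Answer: -3761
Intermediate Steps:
C(n, X) = -46*X (C(n, X) = (2*X)*(-23) = -46*X)
-1553 - C(56, -48) = -1553 - (-46)*(-48) = -1553 - 1*2208 = -1553 - 2208 = -3761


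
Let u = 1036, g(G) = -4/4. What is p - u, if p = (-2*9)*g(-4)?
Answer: -1018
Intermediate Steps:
g(G) = -1 (g(G) = -4*¼ = -1)
p = 18 (p = -2*9*(-1) = -18*(-1) = 18)
p - u = 18 - 1*1036 = 18 - 1036 = -1018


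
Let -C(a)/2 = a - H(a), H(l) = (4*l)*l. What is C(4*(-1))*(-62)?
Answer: -8432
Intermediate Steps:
H(l) = 4*l**2
C(a) = -2*a + 8*a**2 (C(a) = -2*(a - 4*a**2) = -2*a + 8*a**2)
C(4*(-1))*(-62) = (2*(4*(-1))*(-1 + 4*(4*(-1))))*(-62) = (2*(-4)*(-1 + 4*(-4)))*(-62) = (2*(-4)*(-1 - 16))*(-62) = (2*(-4)*(-17))*(-62) = 136*(-62) = -8432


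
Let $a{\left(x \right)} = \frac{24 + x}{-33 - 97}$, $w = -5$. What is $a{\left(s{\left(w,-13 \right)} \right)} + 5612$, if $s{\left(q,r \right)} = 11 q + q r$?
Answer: $\frac{364763}{65} \approx 5611.7$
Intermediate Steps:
$a{\left(x \right)} = - \frac{12}{65} - \frac{x}{130}$ ($a{\left(x \right)} = \frac{24 + x}{-130} = \left(24 + x\right) \left(- \frac{1}{130}\right) = - \frac{12}{65} - \frac{x}{130}$)
$a{\left(s{\left(w,-13 \right)} \right)} + 5612 = \left(- \frac{12}{65} - \frac{\left(-5\right) \left(11 - 13\right)}{130}\right) + 5612 = \left(- \frac{12}{65} - \frac{\left(-5\right) \left(-2\right)}{130}\right) + 5612 = \left(- \frac{12}{65} - \frac{1}{13}\right) + 5612 = - \frac{17}{65} + 5612 = \frac{364763}{65}$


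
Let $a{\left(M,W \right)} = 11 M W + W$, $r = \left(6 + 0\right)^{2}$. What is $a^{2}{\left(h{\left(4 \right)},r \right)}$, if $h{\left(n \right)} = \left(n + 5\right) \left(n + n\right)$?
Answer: $814988304$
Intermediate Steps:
$r = 36$ ($r = 6^{2} = 36$)
$h{\left(n \right)} = 2 n \left(5 + n\right)$ ($h{\left(n \right)} = \left(5 + n\right) 2 n = 2 n \left(5 + n\right)$)
$a{\left(M,W \right)} = W + 11 M W$ ($a{\left(M,W \right)} = 11 M W + W = W + 11 M W$)
$a^{2}{\left(h{\left(4 \right)},r \right)} = \left(36 \left(1 + 11 \cdot 2 \cdot 4 \left(5 + 4\right)\right)\right)^{2} = \left(36 \left(1 + 11 \cdot 2 \cdot 4 \cdot 9\right)\right)^{2} = \left(36 \left(1 + 11 \cdot 72\right)\right)^{2} = \left(36 \left(1 + 792\right)\right)^{2} = \left(36 \cdot 793\right)^{2} = 28548^{2} = 814988304$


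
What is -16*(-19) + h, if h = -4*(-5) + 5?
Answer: 329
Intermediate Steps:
h = 25 (h = 20 + 5 = 25)
-16*(-19) + h = -16*(-19) + 25 = 304 + 25 = 329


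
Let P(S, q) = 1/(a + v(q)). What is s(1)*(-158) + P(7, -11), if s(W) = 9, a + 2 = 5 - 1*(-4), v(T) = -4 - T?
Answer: -19907/14 ≈ -1421.9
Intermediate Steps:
a = 7 (a = -2 + (5 - 1*(-4)) = -2 + (5 + 4) = -2 + 9 = 7)
P(S, q) = 1/(3 - q) (P(S, q) = 1/(7 + (-4 - q)) = 1/(3 - q))
s(1)*(-158) + P(7, -11) = 9*(-158) - 1/(-3 - 11) = -1422 - 1/(-14) = -1422 - 1*(-1/14) = -1422 + 1/14 = -19907/14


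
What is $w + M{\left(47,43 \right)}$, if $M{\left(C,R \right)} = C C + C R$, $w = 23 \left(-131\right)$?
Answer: $1217$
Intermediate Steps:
$w = -3013$
$M{\left(C,R \right)} = C^{2} + C R$
$w + M{\left(47,43 \right)} = -3013 + 47 \left(47 + 43\right) = -3013 + 47 \cdot 90 = -3013 + 4230 = 1217$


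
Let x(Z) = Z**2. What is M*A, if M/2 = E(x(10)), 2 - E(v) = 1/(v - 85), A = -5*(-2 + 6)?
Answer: -232/3 ≈ -77.333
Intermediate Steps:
A = -20 (A = -5*4 = -20)
E(v) = 2 - 1/(-85 + v) (E(v) = 2 - 1/(v - 85) = 2 - 1/(-85 + v))
M = 58/15 (M = 2*((-171 + 2*10**2)/(-85 + 10**2)) = 2*((-171 + 2*100)/(-85 + 100)) = 2*((-171 + 200)/15) = 2*((1/15)*29) = 2*(29/15) = 58/15 ≈ 3.8667)
M*A = (58/15)*(-20) = -232/3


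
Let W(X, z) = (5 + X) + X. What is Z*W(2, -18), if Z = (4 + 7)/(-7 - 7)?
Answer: -99/14 ≈ -7.0714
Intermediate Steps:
W(X, z) = 5 + 2*X
Z = -11/14 (Z = 11/(-14) = 11*(-1/14) = -11/14 ≈ -0.78571)
Z*W(2, -18) = -11*(5 + 2*2)/14 = -11*(5 + 4)/14 = -11/14*9 = -99/14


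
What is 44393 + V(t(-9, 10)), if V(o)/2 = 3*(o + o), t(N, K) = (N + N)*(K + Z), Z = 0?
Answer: 42233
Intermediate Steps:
t(N, K) = 2*K*N (t(N, K) = (N + N)*(K + 0) = (2*N)*K = 2*K*N)
V(o) = 12*o (V(o) = 2*(3*(o + o)) = 2*(3*(2*o)) = 2*(6*o) = 12*o)
44393 + V(t(-9, 10)) = 44393 + 12*(2*10*(-9)) = 44393 + 12*(-180) = 44393 - 2160 = 42233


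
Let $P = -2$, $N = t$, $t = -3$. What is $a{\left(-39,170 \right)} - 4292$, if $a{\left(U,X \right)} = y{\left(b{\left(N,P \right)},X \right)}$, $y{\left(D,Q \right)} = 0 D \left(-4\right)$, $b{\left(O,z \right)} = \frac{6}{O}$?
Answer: $-4292$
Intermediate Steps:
$N = -3$
$y{\left(D,Q \right)} = 0$ ($y{\left(D,Q \right)} = 0 \left(-4\right) = 0$)
$a{\left(U,X \right)} = 0$
$a{\left(-39,170 \right)} - 4292 = 0 - 4292 = -4292$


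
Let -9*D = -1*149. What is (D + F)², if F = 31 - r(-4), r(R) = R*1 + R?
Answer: 250000/81 ≈ 3086.4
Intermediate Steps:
r(R) = 2*R (r(R) = R + R = 2*R)
F = 39 (F = 31 - 2*(-4) = 31 - 1*(-8) = 31 + 8 = 39)
D = 149/9 (D = -(-1)*149/9 = -⅑*(-149) = 149/9 ≈ 16.556)
(D + F)² = (149/9 + 39)² = (500/9)² = 250000/81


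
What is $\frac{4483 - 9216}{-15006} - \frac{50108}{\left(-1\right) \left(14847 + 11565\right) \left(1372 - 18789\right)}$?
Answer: $\frac{60458676269}{191750754634} \approx 0.3153$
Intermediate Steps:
$\frac{4483 - 9216}{-15006} - \frac{50108}{\left(-1\right) \left(14847 + 11565\right) \left(1372 - 18789\right)} = \left(-4733\right) \left(- \frac{1}{15006}\right) - \frac{50108}{\left(-1\right) 26412 \left(-17417\right)} = \frac{4733}{15006} - \frac{50108}{\left(-1\right) \left(-460017804\right)} = \frac{4733}{15006} - \frac{50108}{460017804} = \frac{4733}{15006} - \frac{12527}{115004451} = \frac{60458676269}{191750754634}$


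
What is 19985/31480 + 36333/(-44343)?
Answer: -5723733/31020392 ≈ -0.18452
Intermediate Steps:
19985/31480 + 36333/(-44343) = 19985*(1/31480) + 36333*(-1/44343) = 3997/6296 - 4037/4927 = -5723733/31020392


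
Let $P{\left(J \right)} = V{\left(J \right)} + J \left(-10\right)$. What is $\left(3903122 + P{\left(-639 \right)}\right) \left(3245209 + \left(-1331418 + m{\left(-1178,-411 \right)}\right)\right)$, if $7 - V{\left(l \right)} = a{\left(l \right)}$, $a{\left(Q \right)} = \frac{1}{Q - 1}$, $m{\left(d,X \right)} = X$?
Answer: $\frac{239372654950709}{32} \approx 7.4804 \cdot 10^{12}$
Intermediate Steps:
$a{\left(Q \right)} = \frac{1}{-1 + Q}$
$V{\left(l \right)} = 7 - \frac{1}{-1 + l}$
$P{\left(J \right)} = - 10 J + \frac{-8 + 7 J}{-1 + J}$ ($P{\left(J \right)} = \frac{-8 + 7 J}{-1 + J} + J \left(-10\right) = \frac{-8 + 7 J}{-1 + J} - 10 J = - 10 J + \frac{-8 + 7 J}{-1 + J}$)
$\left(3903122 + P{\left(-639 \right)}\right) \left(3245209 + \left(-1331418 + m{\left(-1178,-411 \right)}\right)\right) = \left(3903122 + \frac{-1 + \left(-1 - 639\right) \left(7 - -6390\right)}{-1 - 639}\right) \left(3245209 - 1331829\right) = \left(3903122 + \frac{-1 - 640 \left(7 + 6390\right)}{-640}\right) \left(3245209 - 1331829\right) = \left(3903122 - \frac{-1 - 4094080}{640}\right) 1913380 = \left(3903122 - - \frac{4094081}{640}\right) 1913380 = \left(3903122 + \frac{4094081}{640}\right) 1913380 = \frac{2502092161}{640} \cdot 1913380 = \frac{239372654950709}{32}$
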